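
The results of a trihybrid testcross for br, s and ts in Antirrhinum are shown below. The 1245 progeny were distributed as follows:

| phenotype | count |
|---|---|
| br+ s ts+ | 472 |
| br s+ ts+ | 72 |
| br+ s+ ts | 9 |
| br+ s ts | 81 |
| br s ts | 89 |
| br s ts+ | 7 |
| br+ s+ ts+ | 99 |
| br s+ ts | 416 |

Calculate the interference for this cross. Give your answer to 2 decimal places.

0.42

The two most frequent reciprocal classes, br s+ ts and br+ s ts+, are the parental types, so the F1 was br s+ ts / br+ s ts+.
The two rarest classes, br+ s+ ts and br s ts+, are the double crossovers. Comparing them with the parentals, only the br allele has switched, so br is the middle locus and the order is ts – br – s.
ts–br: (153 + 16)/1245 = 0.1357; br–s: (188 + 16)/1245 = 0.1639.
Expected DCO frequency = 0.1357 × 0.1639 ≈ 0.02224; observed = 16/1245 ≈ 0.01285.
Coefficient of coincidence = 0.01285/0.02224 ≈ 0.58; interference = 1 − 0.58 = 0.42.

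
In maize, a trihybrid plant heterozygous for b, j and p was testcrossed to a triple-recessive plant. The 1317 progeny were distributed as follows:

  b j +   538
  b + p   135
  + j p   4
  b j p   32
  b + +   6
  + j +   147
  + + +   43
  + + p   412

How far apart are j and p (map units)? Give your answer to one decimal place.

The two most frequent reciprocal classes, + + p and b j +, are the parental types, so the F1 was + + p / b j +.
The two rarest classes, + j p and b + +, are the double crossovers. Comparing them with the parentals, only the j allele has switched, so j is the middle locus and the order is b – j – p.
Crossovers in the j–p interval produce the single-crossover classes + + + and b j p (43 + 32 = 75) plus the double crossovers (10).
RF(j–p) = (75 + 10) / 1317 = 85/1317 = 0.0645 → 6.5 map units.

6.5 map units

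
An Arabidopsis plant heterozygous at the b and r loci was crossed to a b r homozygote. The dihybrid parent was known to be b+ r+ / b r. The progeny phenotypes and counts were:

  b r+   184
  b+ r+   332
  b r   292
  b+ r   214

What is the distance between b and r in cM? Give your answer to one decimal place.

The recombinant classes are b+ r and b r+: 214 + 184 = 398.
Recombination frequency = 398/1022 = 0.3894 ≈ 38.9%, i.e. 38.9 cM.

38.9 cM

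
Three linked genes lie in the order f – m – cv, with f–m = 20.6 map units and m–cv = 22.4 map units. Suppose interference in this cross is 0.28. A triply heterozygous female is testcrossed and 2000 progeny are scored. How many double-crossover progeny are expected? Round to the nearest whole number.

Map distances give recombination frequencies of 0.206 and 0.224 for the two intervals.
With interference 0.28 (so coincidence = 0.72), expected double-crossover frequency = 0.206 × 0.224 × 0.72 = 0.03322.
Expected number = 0.03322 × 2000 = 66.45 ≈ 66.

66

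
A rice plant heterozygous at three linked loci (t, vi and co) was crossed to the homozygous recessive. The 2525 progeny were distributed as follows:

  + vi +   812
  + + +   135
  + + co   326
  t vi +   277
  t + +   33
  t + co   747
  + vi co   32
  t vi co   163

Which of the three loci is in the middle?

co

The two most frequent reciprocal classes, + vi + and t + co, are the parental types, so the F1 was + vi + / t + co.
The two rarest classes, + vi co and t + +, are the double crossovers. Comparing them with the parentals, only the co allele has switched, so co is the middle locus and the order is t – co – vi.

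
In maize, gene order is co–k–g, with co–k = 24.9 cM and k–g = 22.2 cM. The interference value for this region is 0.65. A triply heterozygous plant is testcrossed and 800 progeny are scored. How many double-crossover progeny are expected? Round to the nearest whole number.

15

Map distances give recombination frequencies of 0.249 and 0.222 for the two intervals.
With interference 0.65 (so coincidence = 0.35), expected double-crossover frequency = 0.249 × 0.222 × 0.35 = 0.01935.
Expected number = 0.01935 × 800 = 15.48 ≈ 15.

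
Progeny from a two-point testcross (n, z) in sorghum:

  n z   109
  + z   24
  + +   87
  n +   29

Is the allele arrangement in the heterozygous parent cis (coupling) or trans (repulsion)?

The two most frequent classes are + + (87) and n z (109); these are the parental (non-recombinant) types.
So the F1 carried + + on one chromosome and n z on the other — the recessive alleles are on the same chromosome (cis / coupling).

cis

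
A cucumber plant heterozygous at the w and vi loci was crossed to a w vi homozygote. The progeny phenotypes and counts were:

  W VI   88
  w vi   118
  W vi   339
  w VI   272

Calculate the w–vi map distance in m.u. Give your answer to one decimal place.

25.2 m.u.

The two most frequent classes, W vi (339) and w VI (272), are the parental types, so the F1 was W vi / w VI.
The recombinant classes are W VI and w vi: 88 + 118 = 206.
Recombination frequency = 206/817 = 0.2521 ≈ 25.2%, i.e. 25.2 m.u.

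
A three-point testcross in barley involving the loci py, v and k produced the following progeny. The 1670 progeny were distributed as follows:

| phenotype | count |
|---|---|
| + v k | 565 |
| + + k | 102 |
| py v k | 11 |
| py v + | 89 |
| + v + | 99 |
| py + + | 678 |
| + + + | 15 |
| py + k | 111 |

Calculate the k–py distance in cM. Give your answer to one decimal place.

14.1 cM

The two most frequent reciprocal classes, py + + and + v k, are the parental types, so the F1 was py + + / + v k.
The two rarest classes, + + + and py v k, are the double crossovers. Comparing them with the parentals, only the py allele has switched, so py is the middle locus and the order is v – py – k.
Crossovers in the py–k interval produce the single-crossover classes py + k and + v + (111 + 99 = 210) plus the double crossovers (26).
RF(py–k) = (210 + 26) / 1670 = 236/1670 = 0.1413 → 14.1 cM.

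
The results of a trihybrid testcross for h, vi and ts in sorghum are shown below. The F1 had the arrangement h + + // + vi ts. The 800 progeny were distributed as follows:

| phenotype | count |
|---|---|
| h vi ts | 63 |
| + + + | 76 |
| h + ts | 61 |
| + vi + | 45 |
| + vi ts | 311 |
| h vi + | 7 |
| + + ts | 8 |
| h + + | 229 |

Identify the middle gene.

vi

The two rarest classes, h vi + and + + ts, are the double crossovers. Comparing them with the parentals, only the vi allele has switched, so vi is the middle locus and the order is h – vi – ts.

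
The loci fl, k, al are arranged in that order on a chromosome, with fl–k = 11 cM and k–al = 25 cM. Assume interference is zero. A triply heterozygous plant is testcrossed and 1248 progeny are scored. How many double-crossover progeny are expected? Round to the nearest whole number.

34

Map distances give recombination frequencies of 0.110 and 0.250 for the two intervals.
With no interference, expected double-crossover frequency = 0.110 × 0.250 = 0.02750.
Expected number = 0.02750 × 1248 = 34.32 ≈ 34.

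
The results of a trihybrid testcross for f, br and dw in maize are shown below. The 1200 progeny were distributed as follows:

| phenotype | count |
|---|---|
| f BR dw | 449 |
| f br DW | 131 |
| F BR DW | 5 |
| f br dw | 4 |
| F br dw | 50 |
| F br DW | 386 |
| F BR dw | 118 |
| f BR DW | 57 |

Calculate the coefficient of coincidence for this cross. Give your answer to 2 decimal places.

0.36

The two most frequent reciprocal classes, f BR dw and F br DW, are the parental types, so the F1 was f BR dw / F br DW.
The two rarest classes, f br dw and F BR DW, are the double crossovers. Comparing them with the parentals, only the br allele has switched, so br is the middle locus and the order is f – br – dw.
f–br: (249 + 9)/1200 = 0.2150; br–dw: (107 + 9)/1200 = 0.0967.
Expected DCO frequency = 0.2150 × 0.0967 ≈ 0.02079; observed = 9/1200 ≈ 0.00750.
Coefficient of coincidence = 0.00750/0.02079 ≈ 0.36.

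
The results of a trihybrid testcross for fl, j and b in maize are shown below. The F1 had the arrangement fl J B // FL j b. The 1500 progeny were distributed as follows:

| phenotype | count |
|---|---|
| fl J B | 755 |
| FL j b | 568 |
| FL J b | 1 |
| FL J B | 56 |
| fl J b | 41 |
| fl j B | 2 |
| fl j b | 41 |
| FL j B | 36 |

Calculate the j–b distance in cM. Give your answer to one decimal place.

5.3 cM

The two rarest classes, fl j B and FL J b, are the double crossovers. Comparing them with the parentals, only the j allele has switched, so j is the middle locus and the order is b – j – fl.
Crossovers in the b–j interval produce the single-crossover classes fl J b and FL j B (41 + 36 = 77) plus the double crossovers (3).
RF(b–j) = (77 + 3) / 1500 = 80/1500 = 0.0533 → 5.3 cM.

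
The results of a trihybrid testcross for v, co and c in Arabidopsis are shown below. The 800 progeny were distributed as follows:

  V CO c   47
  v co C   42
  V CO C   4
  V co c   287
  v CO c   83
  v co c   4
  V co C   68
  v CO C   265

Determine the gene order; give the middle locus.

The two most frequent reciprocal classes, V co c and v CO C, are the parental types, so the F1 was V co c / v CO C.
The two rarest classes, v co c and V CO C, are the double crossovers. Comparing them with the parentals, only the v allele has switched, so v is the middle locus and the order is c – v – co.

v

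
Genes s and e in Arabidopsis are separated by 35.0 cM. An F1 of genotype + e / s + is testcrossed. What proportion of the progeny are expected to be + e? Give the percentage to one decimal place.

A map distance of 35.0 cM corresponds to a recombination frequency of 0.350.
The F1 is + e / s +, so + e is a parental gamete class with expected frequency (1 − r)/2 = 0.650/2 = 0.3250.
That is 0.3250 = 32.5% of the progeny.

32.5%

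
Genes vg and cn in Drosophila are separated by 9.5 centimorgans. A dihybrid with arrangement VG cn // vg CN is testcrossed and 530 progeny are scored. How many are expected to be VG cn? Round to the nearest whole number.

240

A map distance of 9.5 centimorgans corresponds to a recombination frequency of 0.095.
The F1 is VG cn / vg CN, so VG cn is a parental gamete class with expected frequency (1 − r)/2 = 0.905/2 = 0.4525.
Expected number = 0.4525 × 530 = 239.83 ≈ 240.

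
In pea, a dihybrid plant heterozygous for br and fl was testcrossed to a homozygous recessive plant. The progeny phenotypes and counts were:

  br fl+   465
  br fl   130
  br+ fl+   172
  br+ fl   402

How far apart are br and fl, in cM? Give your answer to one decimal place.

The two most frequent classes, br+ fl (402) and br fl+ (465), are the parental types, so the F1 was br+ fl / br fl+.
The recombinant classes are br+ fl+ and br fl: 172 + 130 = 302.
Recombination frequency = 302/1169 = 0.2583 ≈ 25.8%, i.e. 25.8 cM.

25.8 cM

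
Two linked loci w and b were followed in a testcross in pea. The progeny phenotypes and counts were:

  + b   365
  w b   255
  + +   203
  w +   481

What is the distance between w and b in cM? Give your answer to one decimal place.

35.1 cM

The two most frequent classes, + b (365) and w + (481), are the parental types, so the F1 was + b / w +.
The recombinant classes are + + and w b: 203 + 255 = 458.
Recombination frequency = 458/1304 = 0.3512 ≈ 35.1%, i.e. 35.1 cM.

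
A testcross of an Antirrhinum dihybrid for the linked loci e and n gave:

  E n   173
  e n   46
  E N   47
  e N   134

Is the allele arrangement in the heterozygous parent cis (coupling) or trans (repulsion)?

trans

The two most frequent classes are E n (173) and e N (134); these are the parental (non-recombinant) types.
So the F1 carried E n on one chromosome and e N on the other — the recessive alleles are on opposite chromosomes (trans / repulsion).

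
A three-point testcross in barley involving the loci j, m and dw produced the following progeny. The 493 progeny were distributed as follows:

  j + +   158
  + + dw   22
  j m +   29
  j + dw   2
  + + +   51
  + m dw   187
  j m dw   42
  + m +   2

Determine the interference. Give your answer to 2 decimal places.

0.63

The two most frequent reciprocal classes, + m dw and j + +, are the parental types, so the F1 was + m dw / j + +.
The two rarest classes, + m + and j + dw, are the double crossovers. Comparing them with the parentals, only the dw allele has switched, so dw is the middle locus and the order is m – dw – j.
m–dw: (51 + 4)/493 = 0.1116; dw–j: (93 + 4)/493 = 0.1968.
Expected DCO frequency = 0.1116 × 0.1968 ≈ 0.02196; observed = 4/493 ≈ 0.00811.
Coefficient of coincidence = 0.00811/0.02196 ≈ 0.37; interference = 1 − 0.37 = 0.63.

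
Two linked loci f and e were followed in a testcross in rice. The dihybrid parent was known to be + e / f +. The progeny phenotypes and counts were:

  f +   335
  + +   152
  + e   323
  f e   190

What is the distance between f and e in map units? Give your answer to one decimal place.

The recombinant classes are + + and f e: 152 + 190 = 342.
Recombination frequency = 342/1000 = 0.3420 ≈ 34.2%, i.e. 34.2 map units.

34.2 map units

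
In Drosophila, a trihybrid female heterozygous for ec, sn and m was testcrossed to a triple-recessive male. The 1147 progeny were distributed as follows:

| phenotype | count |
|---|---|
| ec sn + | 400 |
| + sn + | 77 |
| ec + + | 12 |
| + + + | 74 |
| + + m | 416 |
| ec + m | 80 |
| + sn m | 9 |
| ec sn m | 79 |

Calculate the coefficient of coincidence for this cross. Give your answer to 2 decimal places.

The two most frequent reciprocal classes, + + m and ec sn +, are the parental types, so the F1 was + + m / ec sn +.
The two rarest classes, + sn m and ec + +, are the double crossovers. Comparing them with the parentals, only the sn allele has switched, so sn is the middle locus and the order is ec – sn – m.
ec–sn: (157 + 21)/1147 = 0.1552; sn–m: (153 + 21)/1147 = 0.1517.
Expected DCO frequency = 0.1552 × 0.1517 ≈ 0.02354; observed = 21/1147 ≈ 0.01831.
Coefficient of coincidence = 0.01831/0.02354 ≈ 0.78.

0.78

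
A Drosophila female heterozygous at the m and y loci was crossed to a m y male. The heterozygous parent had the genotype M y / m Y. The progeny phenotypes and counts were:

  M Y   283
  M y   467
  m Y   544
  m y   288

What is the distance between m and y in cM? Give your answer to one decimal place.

The recombinant classes are M Y and m y: 283 + 288 = 571.
Recombination frequency = 571/1582 = 0.3609 ≈ 36.1%, i.e. 36.1 cM.

36.1 cM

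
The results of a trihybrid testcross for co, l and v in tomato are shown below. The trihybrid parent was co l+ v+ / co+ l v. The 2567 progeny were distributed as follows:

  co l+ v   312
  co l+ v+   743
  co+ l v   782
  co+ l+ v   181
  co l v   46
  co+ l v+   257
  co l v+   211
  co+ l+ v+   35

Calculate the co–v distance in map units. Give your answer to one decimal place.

25.3 map units

The two rarest classes, co+ l+ v+ and co l v, are the double crossovers. Comparing them with the parentals, only the co allele has switched, so co is the middle locus and the order is v – co – l.
Crossovers in the v–co interval produce the single-crossover classes co l+ v and co+ l v+ (312 + 257 = 569) plus the double crossovers (81).
RF(v–co) = (569 + 81) / 2567 = 650/2567 = 0.2532 → 25.3 map units.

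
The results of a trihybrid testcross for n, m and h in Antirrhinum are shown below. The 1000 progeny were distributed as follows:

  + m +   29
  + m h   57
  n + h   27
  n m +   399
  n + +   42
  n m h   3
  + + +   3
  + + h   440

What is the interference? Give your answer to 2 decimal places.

0.08

The two most frequent reciprocal classes, n m + and + + h, are the parental types, so the F1 was n m + / + + h.
The two rarest classes, n m h and + + +, are the double crossovers. Comparing them with the parentals, only the h allele has switched, so h is the middle locus and the order is m – h – n.
m–h: (99 + 6)/1000 = 0.1050; h–n: (56 + 6)/1000 = 0.0620.
Expected DCO frequency = 0.1050 × 0.0620 ≈ 0.00651; observed = 6/1000 ≈ 0.00600.
Coefficient of coincidence = 0.00600/0.00651 ≈ 0.92; interference = 1 − 0.92 = 0.08.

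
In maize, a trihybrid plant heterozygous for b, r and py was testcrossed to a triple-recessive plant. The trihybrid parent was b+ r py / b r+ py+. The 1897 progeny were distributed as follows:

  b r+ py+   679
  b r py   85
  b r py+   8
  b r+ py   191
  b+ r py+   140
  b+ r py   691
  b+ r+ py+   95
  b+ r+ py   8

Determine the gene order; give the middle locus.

r

The two rarest classes, b+ r+ py and b r py+, are the double crossovers. Comparing them with the parentals, only the r allele has switched, so r is the middle locus and the order is b – r – py.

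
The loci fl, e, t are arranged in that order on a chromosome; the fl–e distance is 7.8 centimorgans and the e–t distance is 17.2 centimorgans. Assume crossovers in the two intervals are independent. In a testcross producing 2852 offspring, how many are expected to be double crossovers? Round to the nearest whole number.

38

Map distances give recombination frequencies of 0.078 and 0.172 for the two intervals.
With no interference, expected double-crossover frequency = 0.078 × 0.172 = 0.01342.
Expected number = 0.01342 × 2852 = 38.26 ≈ 38.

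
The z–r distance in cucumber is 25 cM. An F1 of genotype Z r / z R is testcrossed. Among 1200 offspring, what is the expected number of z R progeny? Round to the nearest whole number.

A map distance of 25 cM corresponds to a recombination frequency of 0.250.
The F1 is Z r / z R, so z R is a parental gamete class with expected frequency (1 − r)/2 = 0.750/2 = 0.3750.
Expected number = 0.3750 × 1200 = 450.00 ≈ 450.

450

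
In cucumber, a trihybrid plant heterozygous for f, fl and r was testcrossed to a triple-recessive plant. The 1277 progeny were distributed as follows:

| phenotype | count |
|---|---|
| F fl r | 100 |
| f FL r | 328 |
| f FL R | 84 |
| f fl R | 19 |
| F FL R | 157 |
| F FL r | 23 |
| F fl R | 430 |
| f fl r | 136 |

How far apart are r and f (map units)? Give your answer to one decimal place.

The two most frequent reciprocal classes, F fl R and f FL r, are the parental types, so the F1 was F fl R / f FL r.
The two rarest classes, f fl R and F FL r, are the double crossovers. Comparing them with the parentals, only the f allele has switched, so f is the middle locus and the order is r – f – fl.
Crossovers in the r–f interval produce the single-crossover classes F fl r and f FL R (100 + 84 = 184) plus the double crossovers (42).
RF(r–f) = (184 + 42) / 1277 = 226/1277 = 0.1770 → 17.7 map units.

17.7 map units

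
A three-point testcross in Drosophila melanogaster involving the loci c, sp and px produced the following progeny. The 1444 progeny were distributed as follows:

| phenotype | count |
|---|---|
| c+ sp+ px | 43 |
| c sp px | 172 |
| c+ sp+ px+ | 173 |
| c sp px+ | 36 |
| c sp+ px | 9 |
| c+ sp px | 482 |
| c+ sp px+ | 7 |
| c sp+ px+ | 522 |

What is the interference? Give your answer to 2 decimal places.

0.33

The two most frequent reciprocal classes, c sp+ px+ and c+ sp px, are the parental types, so the F1 was c sp+ px+ / c+ sp px.
The two rarest classes, c sp+ px and c+ sp px+, are the double crossovers. Comparing them with the parentals, only the px allele has switched, so px is the middle locus and the order is c – px – sp.
c–px: (345 + 16)/1444 = 0.2500; px–sp: (79 + 16)/1444 = 0.0658.
Expected DCO frequency = 0.2500 × 0.0658 ≈ 0.01645; observed = 16/1444 ≈ 0.01108.
Coefficient of coincidence = 0.01108/0.01645 ≈ 0.67; interference = 1 − 0.67 = 0.33.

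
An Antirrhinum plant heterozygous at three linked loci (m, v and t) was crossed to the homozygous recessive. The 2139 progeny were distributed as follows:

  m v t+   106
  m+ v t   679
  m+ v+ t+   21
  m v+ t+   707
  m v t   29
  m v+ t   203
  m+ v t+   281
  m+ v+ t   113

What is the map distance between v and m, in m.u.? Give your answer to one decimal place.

12.6 m.u.

The two most frequent reciprocal classes, m+ v t and m v+ t+, are the parental types, so the F1 was m+ v t / m v+ t+.
The two rarest classes, m v t and m+ v+ t+, are the double crossovers. Comparing them with the parentals, only the m allele has switched, so m is the middle locus and the order is v – m – t.
Crossovers in the v–m interval produce the single-crossover classes m+ v+ t and m v t+ (113 + 106 = 219) plus the double crossovers (50).
RF(v–m) = (219 + 50) / 2139 = 269/2139 = 0.1258 → 12.6 m.u.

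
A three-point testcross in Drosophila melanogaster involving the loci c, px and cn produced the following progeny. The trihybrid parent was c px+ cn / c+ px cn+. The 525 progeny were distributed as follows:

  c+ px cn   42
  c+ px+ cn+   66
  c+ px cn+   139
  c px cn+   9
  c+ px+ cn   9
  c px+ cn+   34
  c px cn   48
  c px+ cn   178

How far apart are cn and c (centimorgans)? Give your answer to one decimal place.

17.9 centimorgans

The two rarest classes, c+ px+ cn and c px cn+, are the double crossovers. Comparing them with the parentals, only the c allele has switched, so c is the middle locus and the order is px – c – cn.
Crossovers in the c–cn interval produce the single-crossover classes c px+ cn+ and c+ px cn (34 + 42 = 76) plus the double crossovers (18).
RF(c–cn) = (76 + 18) / 525 = 94/525 = 0.1790 → 17.9 centimorgans.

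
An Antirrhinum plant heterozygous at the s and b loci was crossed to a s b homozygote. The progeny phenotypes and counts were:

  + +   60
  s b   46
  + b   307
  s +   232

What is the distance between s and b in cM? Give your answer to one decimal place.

The two most frequent classes, + b (307) and s + (232), are the parental types, so the F1 was + b / s +.
The recombinant classes are + + and s b: 60 + 46 = 106.
Recombination frequency = 106/645 = 0.1643 ≈ 16.4%, i.e. 16.4 cM.

16.4 cM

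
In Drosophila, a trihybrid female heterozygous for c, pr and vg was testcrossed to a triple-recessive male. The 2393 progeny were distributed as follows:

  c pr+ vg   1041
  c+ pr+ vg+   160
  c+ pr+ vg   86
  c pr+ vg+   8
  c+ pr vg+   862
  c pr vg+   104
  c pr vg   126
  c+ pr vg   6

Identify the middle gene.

vg

The two most frequent reciprocal classes, c pr+ vg and c+ pr vg+, are the parental types, so the F1 was c pr+ vg / c+ pr vg+.
The two rarest classes, c pr+ vg+ and c+ pr vg, are the double crossovers. Comparing them with the parentals, only the vg allele has switched, so vg is the middle locus and the order is pr – vg – c.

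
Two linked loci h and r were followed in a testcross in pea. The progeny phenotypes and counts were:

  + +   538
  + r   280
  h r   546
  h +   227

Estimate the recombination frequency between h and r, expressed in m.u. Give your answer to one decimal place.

31.9 m.u.

The two most frequent classes, + + (538) and h r (546), are the parental types, so the F1 was + + / h r.
The recombinant classes are + r and h +: 280 + 227 = 507.
Recombination frequency = 507/1591 = 0.3187 ≈ 31.9%, i.e. 31.9 m.u.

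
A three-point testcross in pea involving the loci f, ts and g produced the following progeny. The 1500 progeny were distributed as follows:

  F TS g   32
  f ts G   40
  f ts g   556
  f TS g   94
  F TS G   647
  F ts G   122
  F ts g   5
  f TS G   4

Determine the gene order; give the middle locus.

f

The two most frequent reciprocal classes, f ts g and F TS G, are the parental types, so the F1 was f ts g / F TS G.
The two rarest classes, F ts g and f TS G, are the double crossovers. Comparing them with the parentals, only the f allele has switched, so f is the middle locus and the order is g – f – ts.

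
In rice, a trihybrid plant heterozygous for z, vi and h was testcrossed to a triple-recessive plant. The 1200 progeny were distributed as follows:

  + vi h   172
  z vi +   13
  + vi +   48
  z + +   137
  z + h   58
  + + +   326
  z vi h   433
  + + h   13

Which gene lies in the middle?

The two most frequent reciprocal classes, z vi h and + + +, are the parental types, so the F1 was z vi h / + + +.
The two rarest classes, z vi + and + + h, are the double crossovers. Comparing them with the parentals, only the h allele has switched, so h is the middle locus and the order is vi – h – z.

h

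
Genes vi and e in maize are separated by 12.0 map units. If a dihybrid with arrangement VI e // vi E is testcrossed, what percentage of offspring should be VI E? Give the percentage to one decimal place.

6.0%

A map distance of 12.0 map units corresponds to a recombination frequency of 0.120.
The F1 is VI e / vi E, so VI E is a recombinant gamete class with expected frequency r/2 = 0.120/2 = 0.0600.
That is 0.0600 = 6.0% of the progeny.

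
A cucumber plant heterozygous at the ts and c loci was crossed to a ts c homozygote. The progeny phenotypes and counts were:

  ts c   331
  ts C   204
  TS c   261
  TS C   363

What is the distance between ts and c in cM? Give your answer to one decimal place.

The two most frequent classes, TS C (363) and ts c (331), are the parental types, so the F1 was TS C / ts c.
The recombinant classes are TS c and ts C: 261 + 204 = 465.
Recombination frequency = 465/1159 = 0.4012 ≈ 40.1%, i.e. 40.1 cM.

40.1 cM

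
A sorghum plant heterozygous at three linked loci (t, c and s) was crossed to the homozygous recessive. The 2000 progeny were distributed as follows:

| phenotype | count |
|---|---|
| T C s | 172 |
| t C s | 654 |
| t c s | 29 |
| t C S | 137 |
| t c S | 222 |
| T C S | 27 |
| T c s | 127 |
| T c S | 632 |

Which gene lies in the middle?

The two most frequent reciprocal classes, T c S and t C s, are the parental types, so the F1 was T c S / t C s.
The two rarest classes, T C S and t c s, are the double crossovers. Comparing them with the parentals, only the c allele has switched, so c is the middle locus and the order is s – c – t.

c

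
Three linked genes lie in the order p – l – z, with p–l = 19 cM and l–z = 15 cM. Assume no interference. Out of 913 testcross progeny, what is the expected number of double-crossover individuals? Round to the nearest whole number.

26

Map distances give recombination frequencies of 0.190 and 0.150 for the two intervals.
With no interference, expected double-crossover frequency = 0.190 × 0.150 = 0.02850.
Expected number = 0.02850 × 913 = 26.02 ≈ 26.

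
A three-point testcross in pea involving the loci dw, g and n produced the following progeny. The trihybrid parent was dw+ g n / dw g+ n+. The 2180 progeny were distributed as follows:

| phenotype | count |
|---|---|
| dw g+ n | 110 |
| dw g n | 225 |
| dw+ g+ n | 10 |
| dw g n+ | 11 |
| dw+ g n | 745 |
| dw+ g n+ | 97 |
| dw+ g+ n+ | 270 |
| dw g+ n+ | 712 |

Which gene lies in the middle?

g

The two rarest classes, dw+ g+ n and dw g n+, are the double crossovers. Comparing them with the parentals, only the g allele has switched, so g is the middle locus and the order is dw – g – n.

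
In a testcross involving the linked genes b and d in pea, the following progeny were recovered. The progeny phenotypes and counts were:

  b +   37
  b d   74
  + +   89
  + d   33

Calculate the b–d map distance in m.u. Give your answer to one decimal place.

30.0 m.u.

The two most frequent classes, + + (89) and b d (74), are the parental types, so the F1 was + + / b d.
The recombinant classes are + d and b +: 33 + 37 = 70.
Recombination frequency = 70/233 = 0.3004 ≈ 30.0%, i.e. 30.0 m.u.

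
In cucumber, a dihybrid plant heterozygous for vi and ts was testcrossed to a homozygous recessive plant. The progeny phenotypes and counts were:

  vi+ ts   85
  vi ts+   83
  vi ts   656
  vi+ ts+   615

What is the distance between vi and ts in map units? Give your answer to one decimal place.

The two most frequent classes, vi+ ts+ (615) and vi ts (656), are the parental types, so the F1 was vi+ ts+ / vi ts.
The recombinant classes are vi+ ts and vi ts+: 85 + 83 = 168.
Recombination frequency = 168/1439 = 0.1167 ≈ 11.7%, i.e. 11.7 map units.

11.7 map units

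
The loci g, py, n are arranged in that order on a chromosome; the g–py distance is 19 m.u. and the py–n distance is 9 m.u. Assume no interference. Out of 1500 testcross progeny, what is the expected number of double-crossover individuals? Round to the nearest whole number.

Map distances give recombination frequencies of 0.190 and 0.090 for the two intervals.
With no interference, expected double-crossover frequency = 0.190 × 0.090 = 0.01710.
Expected number = 0.01710 × 1500 = 25.65 ≈ 26.

26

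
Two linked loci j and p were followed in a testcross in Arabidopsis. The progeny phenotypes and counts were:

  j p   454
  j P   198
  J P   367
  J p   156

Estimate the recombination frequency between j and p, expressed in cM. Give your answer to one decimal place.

30.1 cM

The two most frequent classes, J P (367) and j p (454), are the parental types, so the F1 was J P / j p.
The recombinant classes are J p and j P: 156 + 198 = 354.
Recombination frequency = 354/1175 = 0.3013 ≈ 30.1%, i.e. 30.1 cM.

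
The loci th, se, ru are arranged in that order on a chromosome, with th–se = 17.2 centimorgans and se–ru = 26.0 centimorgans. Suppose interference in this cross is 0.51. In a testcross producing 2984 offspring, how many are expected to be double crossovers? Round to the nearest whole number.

Map distances give recombination frequencies of 0.172 and 0.260 for the two intervals.
With interference 0.51 (so coincidence = 0.49), expected double-crossover frequency = 0.172 × 0.260 × 0.49 = 0.02191.
Expected number = 0.02191 × 2984 = 65.39 ≈ 65.

65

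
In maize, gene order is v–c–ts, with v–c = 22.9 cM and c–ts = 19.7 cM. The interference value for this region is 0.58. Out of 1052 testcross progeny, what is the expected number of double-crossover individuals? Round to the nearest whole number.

20

Map distances give recombination frequencies of 0.229 and 0.197 for the two intervals.
With interference 0.58 (so coincidence = 0.42), expected double-crossover frequency = 0.229 × 0.197 × 0.42 = 0.01895.
Expected number = 0.01895 × 1052 = 19.93 ≈ 20.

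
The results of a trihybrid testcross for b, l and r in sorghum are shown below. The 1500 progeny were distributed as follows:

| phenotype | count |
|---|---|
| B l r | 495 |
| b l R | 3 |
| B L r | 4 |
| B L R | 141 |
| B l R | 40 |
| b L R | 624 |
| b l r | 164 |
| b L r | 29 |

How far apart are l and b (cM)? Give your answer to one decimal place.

20.8 cM

The two most frequent reciprocal classes, b L R and B l r, are the parental types, so the F1 was b L R / B l r.
The two rarest classes, b l R and B L r, are the double crossovers. Comparing them with the parentals, only the l allele has switched, so l is the middle locus and the order is r – l – b.
Crossovers in the l–b interval produce the single-crossover classes B L R and b l r (141 + 164 = 305) plus the double crossovers (7).
RF(l–b) = (305 + 7) / 1500 = 312/1500 = 0.2080 → 20.8 cM.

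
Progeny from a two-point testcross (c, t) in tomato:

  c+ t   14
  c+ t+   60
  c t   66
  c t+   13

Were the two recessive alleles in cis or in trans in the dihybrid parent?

The two most frequent classes are c+ t+ (60) and c t (66); these are the parental (non-recombinant) types.
So the F1 carried c+ t+ on one chromosome and c t on the other — the recessive alleles are on the same chromosome (cis / coupling).

cis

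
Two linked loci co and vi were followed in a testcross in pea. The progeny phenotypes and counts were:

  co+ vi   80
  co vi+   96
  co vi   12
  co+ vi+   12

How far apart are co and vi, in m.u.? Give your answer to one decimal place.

12.0 m.u.

The two most frequent classes, co+ vi (80) and co vi+ (96), are the parental types, so the F1 was co+ vi / co vi+.
The recombinant classes are co+ vi+ and co vi: 12 + 12 = 24.
Recombination frequency = 24/200 = 0.1200 ≈ 12.0%, i.e. 12.0 m.u.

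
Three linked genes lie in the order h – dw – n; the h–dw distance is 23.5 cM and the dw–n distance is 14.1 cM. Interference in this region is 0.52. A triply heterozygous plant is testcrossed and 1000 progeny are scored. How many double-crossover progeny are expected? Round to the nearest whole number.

16

Map distances give recombination frequencies of 0.235 and 0.141 for the two intervals.
With interference 0.52 (so coincidence = 0.48), expected double-crossover frequency = 0.235 × 0.141 × 0.48 = 0.01590.
Expected number = 0.01590 × 1000 = 15.90 ≈ 16.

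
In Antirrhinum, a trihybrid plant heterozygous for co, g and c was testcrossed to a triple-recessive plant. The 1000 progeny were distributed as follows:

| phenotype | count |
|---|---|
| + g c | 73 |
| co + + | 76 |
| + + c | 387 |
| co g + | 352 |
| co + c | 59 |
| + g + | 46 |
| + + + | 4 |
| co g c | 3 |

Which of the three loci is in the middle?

c

The two most frequent reciprocal classes, co g + and + + c, are the parental types, so the F1 was co g + / + + c.
The two rarest classes, co g c and + + +, are the double crossovers. Comparing them with the parentals, only the c allele has switched, so c is the middle locus and the order is co – c – g.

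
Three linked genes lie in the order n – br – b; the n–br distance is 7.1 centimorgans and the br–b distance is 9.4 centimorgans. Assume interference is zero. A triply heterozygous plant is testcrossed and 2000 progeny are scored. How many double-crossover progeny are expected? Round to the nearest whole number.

13

Map distances give recombination frequencies of 0.071 and 0.094 for the two intervals.
With no interference, expected double-crossover frequency = 0.071 × 0.094 = 0.00667.
Expected number = 0.00667 × 2000 = 13.35 ≈ 13.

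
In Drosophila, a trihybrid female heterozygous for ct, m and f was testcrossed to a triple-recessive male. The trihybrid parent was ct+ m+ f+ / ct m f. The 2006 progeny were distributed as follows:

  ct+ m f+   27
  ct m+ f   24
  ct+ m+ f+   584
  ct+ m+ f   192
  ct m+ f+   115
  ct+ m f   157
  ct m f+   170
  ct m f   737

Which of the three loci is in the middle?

m

The two rarest classes, ct+ m f+ and ct m+ f, are the double crossovers. Comparing them with the parentals, only the m allele has switched, so m is the middle locus and the order is f – m – ct.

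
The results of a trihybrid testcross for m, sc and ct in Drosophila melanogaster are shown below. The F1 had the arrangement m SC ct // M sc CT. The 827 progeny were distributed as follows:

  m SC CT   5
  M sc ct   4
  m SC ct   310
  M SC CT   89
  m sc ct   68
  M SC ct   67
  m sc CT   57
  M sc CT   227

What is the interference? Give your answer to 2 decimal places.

0.66

The two rarest classes, m SC CT and M sc ct, are the double crossovers. Comparing them with the parentals, only the ct allele has switched, so ct is the middle locus and the order is sc – ct – m.
sc–ct: (157 + 9)/827 = 0.2007; ct–m: (124 + 9)/827 = 0.1608.
Expected DCO frequency = 0.2007 × 0.1608 ≈ 0.03227; observed = 9/827 ≈ 0.01088.
Coefficient of coincidence = 0.01088/0.03227 ≈ 0.34; interference = 1 − 0.34 = 0.66.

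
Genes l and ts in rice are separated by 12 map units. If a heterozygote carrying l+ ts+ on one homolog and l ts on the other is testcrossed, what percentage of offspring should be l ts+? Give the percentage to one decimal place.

A map distance of 12 map units corresponds to a recombination frequency of 0.120.
The F1 is l+ ts+ / l ts, so l ts+ is a recombinant gamete class with expected frequency r/2 = 0.120/2 = 0.0600.
That is 0.0600 = 6.0% of the progeny.

6.0%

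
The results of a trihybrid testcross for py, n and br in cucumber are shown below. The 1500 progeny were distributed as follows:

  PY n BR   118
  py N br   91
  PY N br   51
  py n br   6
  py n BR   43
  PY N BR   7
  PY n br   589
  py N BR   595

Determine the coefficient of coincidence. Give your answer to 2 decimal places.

0.82

The two most frequent reciprocal classes, py N BR and PY n br, are the parental types, so the F1 was py N BR / PY n br.
The two rarest classes, PY N BR and py n br, are the double crossovers. Comparing them with the parentals, only the py allele has switched, so py is the middle locus and the order is br – py – n.
br–py: (209 + 13)/1500 = 0.1480; py–n: (94 + 13)/1500 = 0.0713.
Expected DCO frequency = 0.1480 × 0.0713 ≈ 0.01055; observed = 13/1500 ≈ 0.00867.
Coefficient of coincidence = 0.00867/0.01055 ≈ 0.82.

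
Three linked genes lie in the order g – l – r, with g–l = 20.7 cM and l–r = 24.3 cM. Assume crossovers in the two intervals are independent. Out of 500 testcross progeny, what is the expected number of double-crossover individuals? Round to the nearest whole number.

25

Map distances give recombination frequencies of 0.207 and 0.243 for the two intervals.
With no interference, expected double-crossover frequency = 0.207 × 0.243 = 0.05030.
Expected number = 0.05030 × 500 = 25.15 ≈ 25.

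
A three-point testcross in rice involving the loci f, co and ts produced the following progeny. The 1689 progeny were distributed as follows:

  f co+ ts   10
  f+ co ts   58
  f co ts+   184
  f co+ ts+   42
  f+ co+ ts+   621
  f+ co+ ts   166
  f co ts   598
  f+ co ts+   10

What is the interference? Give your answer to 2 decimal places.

0.24

The two most frequent reciprocal classes, f co ts and f+ co+ ts+, are the parental types, so the F1 was f co ts / f+ co+ ts+.
The two rarest classes, f co+ ts and f+ co ts+, are the double crossovers. Comparing them with the parentals, only the co allele has switched, so co is the middle locus and the order is ts – co – f.
ts–co: (350 + 20)/1689 = 0.2191; co–f: (100 + 20)/1689 = 0.0710.
Expected DCO frequency = 0.2191 × 0.0710 ≈ 0.01556; observed = 20/1689 ≈ 0.01184.
Coefficient of coincidence = 0.01184/0.01556 ≈ 0.76; interference = 1 − 0.76 = 0.24.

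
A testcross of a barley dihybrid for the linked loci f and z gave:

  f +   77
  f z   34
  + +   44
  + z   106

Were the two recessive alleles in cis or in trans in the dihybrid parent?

The two most frequent classes are + z (106) and f + (77); these are the parental (non-recombinant) types.
So the F1 carried + z on one chromosome and f + on the other — the recessive alleles are on opposite chromosomes (trans / repulsion).

trans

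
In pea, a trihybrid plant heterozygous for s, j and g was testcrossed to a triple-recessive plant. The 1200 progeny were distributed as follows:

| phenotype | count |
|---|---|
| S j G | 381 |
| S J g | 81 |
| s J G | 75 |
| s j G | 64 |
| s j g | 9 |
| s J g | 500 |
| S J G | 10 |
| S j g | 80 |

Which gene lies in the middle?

j

The two most frequent reciprocal classes, s J g and S j G, are the parental types, so the F1 was s J g / S j G.
The two rarest classes, s j g and S J G, are the double crossovers. Comparing them with the parentals, only the j allele has switched, so j is the middle locus and the order is s – j – g.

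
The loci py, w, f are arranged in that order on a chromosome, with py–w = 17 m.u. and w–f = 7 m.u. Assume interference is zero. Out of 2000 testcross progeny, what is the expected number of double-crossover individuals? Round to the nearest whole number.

Map distances give recombination frequencies of 0.170 and 0.070 for the two intervals.
With no interference, expected double-crossover frequency = 0.170 × 0.070 = 0.01190.
Expected number = 0.01190 × 2000 = 23.80 ≈ 24.

24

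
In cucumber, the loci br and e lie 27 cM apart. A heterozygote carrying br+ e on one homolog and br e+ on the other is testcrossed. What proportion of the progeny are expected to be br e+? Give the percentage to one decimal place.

36.5%

A map distance of 27 cM corresponds to a recombination frequency of 0.270.
The F1 is br+ e / br e+, so br e+ is a parental gamete class with expected frequency (1 − r)/2 = 0.730/2 = 0.3650.
That is 0.3650 = 36.5% of the progeny.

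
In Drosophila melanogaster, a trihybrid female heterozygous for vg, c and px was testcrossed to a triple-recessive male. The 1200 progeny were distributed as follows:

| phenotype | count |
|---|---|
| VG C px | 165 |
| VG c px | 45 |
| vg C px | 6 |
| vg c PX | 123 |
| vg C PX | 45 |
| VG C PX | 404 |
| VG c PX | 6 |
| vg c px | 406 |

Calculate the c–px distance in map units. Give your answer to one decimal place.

25.0 map units

The two most frequent reciprocal classes, VG C PX and vg c px, are the parental types, so the F1 was VG C PX / vg c px.
The two rarest classes, VG c PX and vg C px, are the double crossovers. Comparing them with the parentals, only the c allele has switched, so c is the middle locus and the order is px – c – vg.
Crossovers in the px–c interval produce the single-crossover classes VG C px and vg c PX (165 + 123 = 288) plus the double crossovers (12).
RF(px–c) = (288 + 12) / 1200 = 300/1200 = 0.2500 → 25.0 map units.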